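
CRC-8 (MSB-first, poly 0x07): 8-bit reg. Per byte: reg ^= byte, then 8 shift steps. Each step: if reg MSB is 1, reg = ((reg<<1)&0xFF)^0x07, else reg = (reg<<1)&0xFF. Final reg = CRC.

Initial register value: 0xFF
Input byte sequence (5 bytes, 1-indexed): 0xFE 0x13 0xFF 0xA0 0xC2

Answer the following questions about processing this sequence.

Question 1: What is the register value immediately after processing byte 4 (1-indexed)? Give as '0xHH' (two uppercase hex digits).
Answer: 0xB7

Derivation:
After byte 1 (0xFE): reg=0x07
After byte 2 (0x13): reg=0x6C
After byte 3 (0xFF): reg=0xF0
After byte 4 (0xA0): reg=0xB7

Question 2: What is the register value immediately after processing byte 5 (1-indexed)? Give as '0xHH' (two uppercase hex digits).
Answer: 0x4C

Derivation:
After byte 1 (0xFE): reg=0x07
After byte 2 (0x13): reg=0x6C
After byte 3 (0xFF): reg=0xF0
After byte 4 (0xA0): reg=0xB7
After byte 5 (0xC2): reg=0x4C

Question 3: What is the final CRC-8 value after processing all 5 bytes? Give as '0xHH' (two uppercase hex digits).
Answer: 0x4C

Derivation:
After byte 1 (0xFE): reg=0x07
After byte 2 (0x13): reg=0x6C
After byte 3 (0xFF): reg=0xF0
After byte 4 (0xA0): reg=0xB7
After byte 5 (0xC2): reg=0x4C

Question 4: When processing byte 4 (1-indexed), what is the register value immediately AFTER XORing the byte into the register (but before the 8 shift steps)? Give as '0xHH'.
Answer: 0x50

Derivation:
Register before byte 4: 0xF0
Byte 4: 0xA0
0xF0 XOR 0xA0 = 0x50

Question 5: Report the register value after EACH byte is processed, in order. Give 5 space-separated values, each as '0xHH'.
0x07 0x6C 0xF0 0xB7 0x4C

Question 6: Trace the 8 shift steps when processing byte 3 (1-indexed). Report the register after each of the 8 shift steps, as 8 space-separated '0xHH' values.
Answer: 0x21 0x42 0x84 0x0F 0x1E 0x3C 0x78 0xF0

Derivation:
After byte 1 (0xFE): reg=0x07
After byte 2 (0x13): reg=0x6C
Register before byte 3: 0x6C
After XOR with byte 0xFF: 0x93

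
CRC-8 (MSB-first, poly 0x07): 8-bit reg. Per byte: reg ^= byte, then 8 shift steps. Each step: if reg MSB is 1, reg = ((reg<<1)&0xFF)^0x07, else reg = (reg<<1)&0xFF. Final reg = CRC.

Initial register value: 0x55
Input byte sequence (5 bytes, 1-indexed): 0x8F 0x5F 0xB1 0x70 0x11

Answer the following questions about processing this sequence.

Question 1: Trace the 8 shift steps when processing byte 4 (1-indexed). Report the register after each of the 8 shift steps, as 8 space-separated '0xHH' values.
Answer: 0x12 0x24 0x48 0x90 0x27 0x4E 0x9C 0x3F

Derivation:
After byte 1 (0x8F): reg=0x08
After byte 2 (0x5F): reg=0xA2
After byte 3 (0xB1): reg=0x79
Register before byte 4: 0x79
After XOR with byte 0x70: 0x09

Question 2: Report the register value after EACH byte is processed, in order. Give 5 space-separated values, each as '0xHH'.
0x08 0xA2 0x79 0x3F 0xCA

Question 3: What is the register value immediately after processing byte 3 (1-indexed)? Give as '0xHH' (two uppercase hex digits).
After byte 1 (0x8F): reg=0x08
After byte 2 (0x5F): reg=0xA2
After byte 3 (0xB1): reg=0x79

Answer: 0x79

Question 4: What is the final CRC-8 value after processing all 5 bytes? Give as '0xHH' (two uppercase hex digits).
Answer: 0xCA

Derivation:
After byte 1 (0x8F): reg=0x08
After byte 2 (0x5F): reg=0xA2
After byte 3 (0xB1): reg=0x79
After byte 4 (0x70): reg=0x3F
After byte 5 (0x11): reg=0xCA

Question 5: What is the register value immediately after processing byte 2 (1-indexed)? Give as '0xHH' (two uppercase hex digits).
Answer: 0xA2

Derivation:
After byte 1 (0x8F): reg=0x08
After byte 2 (0x5F): reg=0xA2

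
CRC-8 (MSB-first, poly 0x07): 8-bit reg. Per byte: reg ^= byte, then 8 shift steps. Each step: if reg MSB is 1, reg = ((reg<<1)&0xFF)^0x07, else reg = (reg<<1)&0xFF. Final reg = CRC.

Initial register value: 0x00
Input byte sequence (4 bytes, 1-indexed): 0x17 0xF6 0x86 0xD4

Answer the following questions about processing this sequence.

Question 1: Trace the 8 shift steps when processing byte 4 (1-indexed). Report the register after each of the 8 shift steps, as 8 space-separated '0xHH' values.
Answer: 0x25 0x4A 0x94 0x2F 0x5E 0xBC 0x7F 0xFE

Derivation:
After byte 1 (0x17): reg=0x65
After byte 2 (0xF6): reg=0xF0
After byte 3 (0x86): reg=0x45
Register before byte 4: 0x45
After XOR with byte 0xD4: 0x91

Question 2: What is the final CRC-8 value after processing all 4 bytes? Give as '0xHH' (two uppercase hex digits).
Answer: 0xFE

Derivation:
After byte 1 (0x17): reg=0x65
After byte 2 (0xF6): reg=0xF0
After byte 3 (0x86): reg=0x45
After byte 4 (0xD4): reg=0xFE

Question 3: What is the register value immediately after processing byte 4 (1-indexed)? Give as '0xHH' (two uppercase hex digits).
Answer: 0xFE

Derivation:
After byte 1 (0x17): reg=0x65
After byte 2 (0xF6): reg=0xF0
After byte 3 (0x86): reg=0x45
After byte 4 (0xD4): reg=0xFE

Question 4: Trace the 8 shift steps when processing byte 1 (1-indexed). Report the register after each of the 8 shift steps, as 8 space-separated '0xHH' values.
Register before byte 1: 0x00
After XOR with byte 0x17: 0x17

Answer: 0x2E 0x5C 0xB8 0x77 0xEE 0xDB 0xB1 0x65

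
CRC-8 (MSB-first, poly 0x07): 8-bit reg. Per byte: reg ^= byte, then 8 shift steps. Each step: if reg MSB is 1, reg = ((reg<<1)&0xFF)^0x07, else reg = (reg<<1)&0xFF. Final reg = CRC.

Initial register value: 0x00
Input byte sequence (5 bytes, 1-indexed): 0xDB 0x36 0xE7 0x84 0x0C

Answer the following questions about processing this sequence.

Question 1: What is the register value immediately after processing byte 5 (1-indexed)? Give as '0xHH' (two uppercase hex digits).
Answer: 0x11

Derivation:
After byte 1 (0xDB): reg=0x0F
After byte 2 (0x36): reg=0xAF
After byte 3 (0xE7): reg=0xFF
After byte 4 (0x84): reg=0x66
After byte 5 (0x0C): reg=0x11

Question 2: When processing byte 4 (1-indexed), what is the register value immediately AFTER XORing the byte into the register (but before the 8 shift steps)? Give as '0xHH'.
Register before byte 4: 0xFF
Byte 4: 0x84
0xFF XOR 0x84 = 0x7B

Answer: 0x7B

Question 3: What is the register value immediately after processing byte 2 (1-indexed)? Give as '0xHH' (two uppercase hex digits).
Answer: 0xAF

Derivation:
After byte 1 (0xDB): reg=0x0F
After byte 2 (0x36): reg=0xAF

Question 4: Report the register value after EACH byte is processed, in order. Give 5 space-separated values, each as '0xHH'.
0x0F 0xAF 0xFF 0x66 0x11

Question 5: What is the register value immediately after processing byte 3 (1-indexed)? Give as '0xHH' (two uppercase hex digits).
Answer: 0xFF

Derivation:
After byte 1 (0xDB): reg=0x0F
After byte 2 (0x36): reg=0xAF
After byte 3 (0xE7): reg=0xFF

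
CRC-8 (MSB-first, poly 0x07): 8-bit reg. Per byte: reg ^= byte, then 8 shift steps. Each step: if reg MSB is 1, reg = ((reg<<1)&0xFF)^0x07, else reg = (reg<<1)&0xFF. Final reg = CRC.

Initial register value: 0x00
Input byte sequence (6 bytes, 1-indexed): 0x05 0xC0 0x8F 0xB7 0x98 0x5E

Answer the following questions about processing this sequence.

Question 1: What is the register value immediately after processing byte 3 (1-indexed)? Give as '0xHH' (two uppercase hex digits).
Answer: 0x89

Derivation:
After byte 1 (0x05): reg=0x1B
After byte 2 (0xC0): reg=0x0F
After byte 3 (0x8F): reg=0x89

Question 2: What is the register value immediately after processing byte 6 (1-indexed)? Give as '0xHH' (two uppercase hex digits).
After byte 1 (0x05): reg=0x1B
After byte 2 (0xC0): reg=0x0F
After byte 3 (0x8F): reg=0x89
After byte 4 (0xB7): reg=0xBA
After byte 5 (0x98): reg=0xEE
After byte 6 (0x5E): reg=0x19

Answer: 0x19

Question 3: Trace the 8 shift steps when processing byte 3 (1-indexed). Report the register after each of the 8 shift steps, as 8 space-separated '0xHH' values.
Answer: 0x07 0x0E 0x1C 0x38 0x70 0xE0 0xC7 0x89

Derivation:
After byte 1 (0x05): reg=0x1B
After byte 2 (0xC0): reg=0x0F
Register before byte 3: 0x0F
After XOR with byte 0x8F: 0x80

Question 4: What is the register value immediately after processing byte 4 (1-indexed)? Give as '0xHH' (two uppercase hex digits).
After byte 1 (0x05): reg=0x1B
After byte 2 (0xC0): reg=0x0F
After byte 3 (0x8F): reg=0x89
After byte 4 (0xB7): reg=0xBA

Answer: 0xBA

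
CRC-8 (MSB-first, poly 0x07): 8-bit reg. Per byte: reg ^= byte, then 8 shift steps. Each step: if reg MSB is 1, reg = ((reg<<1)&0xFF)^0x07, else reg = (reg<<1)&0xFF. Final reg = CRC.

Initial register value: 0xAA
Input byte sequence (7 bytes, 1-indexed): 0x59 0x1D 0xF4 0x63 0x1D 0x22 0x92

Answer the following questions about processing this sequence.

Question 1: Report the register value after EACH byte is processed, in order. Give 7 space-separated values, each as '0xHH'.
0xD7 0x78 0xAD 0x64 0x68 0xF1 0x2E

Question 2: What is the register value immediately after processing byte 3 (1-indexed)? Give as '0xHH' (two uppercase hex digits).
Answer: 0xAD

Derivation:
After byte 1 (0x59): reg=0xD7
After byte 2 (0x1D): reg=0x78
After byte 3 (0xF4): reg=0xAD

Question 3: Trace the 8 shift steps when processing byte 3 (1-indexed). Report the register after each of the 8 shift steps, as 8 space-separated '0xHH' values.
After byte 1 (0x59): reg=0xD7
After byte 2 (0x1D): reg=0x78
Register before byte 3: 0x78
After XOR with byte 0xF4: 0x8C

Answer: 0x1F 0x3E 0x7C 0xF8 0xF7 0xE9 0xD5 0xAD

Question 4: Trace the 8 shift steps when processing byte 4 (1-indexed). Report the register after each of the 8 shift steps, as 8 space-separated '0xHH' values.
Answer: 0x9B 0x31 0x62 0xC4 0x8F 0x19 0x32 0x64

Derivation:
After byte 1 (0x59): reg=0xD7
After byte 2 (0x1D): reg=0x78
After byte 3 (0xF4): reg=0xAD
Register before byte 4: 0xAD
After XOR with byte 0x63: 0xCE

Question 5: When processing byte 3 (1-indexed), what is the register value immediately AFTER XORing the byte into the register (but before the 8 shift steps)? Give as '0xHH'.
Answer: 0x8C

Derivation:
Register before byte 3: 0x78
Byte 3: 0xF4
0x78 XOR 0xF4 = 0x8C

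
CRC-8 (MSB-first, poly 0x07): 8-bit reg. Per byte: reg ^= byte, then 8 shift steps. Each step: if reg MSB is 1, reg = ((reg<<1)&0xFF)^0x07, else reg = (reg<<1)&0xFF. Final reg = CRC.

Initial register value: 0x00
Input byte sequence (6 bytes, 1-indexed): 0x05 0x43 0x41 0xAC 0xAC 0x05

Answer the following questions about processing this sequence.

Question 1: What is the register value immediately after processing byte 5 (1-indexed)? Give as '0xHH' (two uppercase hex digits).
After byte 1 (0x05): reg=0x1B
After byte 2 (0x43): reg=0x8F
After byte 3 (0x41): reg=0x64
After byte 4 (0xAC): reg=0x76
After byte 5 (0xAC): reg=0x08

Answer: 0x08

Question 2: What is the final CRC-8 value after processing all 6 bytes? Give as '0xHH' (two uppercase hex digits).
Answer: 0x23

Derivation:
After byte 1 (0x05): reg=0x1B
After byte 2 (0x43): reg=0x8F
After byte 3 (0x41): reg=0x64
After byte 4 (0xAC): reg=0x76
After byte 5 (0xAC): reg=0x08
After byte 6 (0x05): reg=0x23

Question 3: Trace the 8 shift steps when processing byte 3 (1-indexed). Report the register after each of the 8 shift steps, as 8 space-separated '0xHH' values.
After byte 1 (0x05): reg=0x1B
After byte 2 (0x43): reg=0x8F
Register before byte 3: 0x8F
After XOR with byte 0x41: 0xCE

Answer: 0x9B 0x31 0x62 0xC4 0x8F 0x19 0x32 0x64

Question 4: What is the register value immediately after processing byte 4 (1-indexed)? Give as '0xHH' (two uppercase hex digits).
Answer: 0x76

Derivation:
After byte 1 (0x05): reg=0x1B
After byte 2 (0x43): reg=0x8F
After byte 3 (0x41): reg=0x64
After byte 4 (0xAC): reg=0x76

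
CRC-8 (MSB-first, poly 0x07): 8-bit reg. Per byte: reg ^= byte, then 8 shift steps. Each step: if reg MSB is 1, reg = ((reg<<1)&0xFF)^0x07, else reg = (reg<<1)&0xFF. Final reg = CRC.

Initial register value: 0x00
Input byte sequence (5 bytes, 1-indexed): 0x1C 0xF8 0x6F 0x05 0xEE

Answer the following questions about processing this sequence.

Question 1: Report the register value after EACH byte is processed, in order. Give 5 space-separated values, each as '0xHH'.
0x54 0x4D 0xEE 0x9F 0x50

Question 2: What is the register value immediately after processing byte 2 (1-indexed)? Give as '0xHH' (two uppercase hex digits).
Answer: 0x4D

Derivation:
After byte 1 (0x1C): reg=0x54
After byte 2 (0xF8): reg=0x4D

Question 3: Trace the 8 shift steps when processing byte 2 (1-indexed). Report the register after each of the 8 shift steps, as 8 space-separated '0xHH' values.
Answer: 0x5F 0xBE 0x7B 0xF6 0xEB 0xD1 0xA5 0x4D

Derivation:
After byte 1 (0x1C): reg=0x54
Register before byte 2: 0x54
After XOR with byte 0xF8: 0xAC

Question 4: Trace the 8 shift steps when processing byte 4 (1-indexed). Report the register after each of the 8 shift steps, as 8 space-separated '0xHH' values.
After byte 1 (0x1C): reg=0x54
After byte 2 (0xF8): reg=0x4D
After byte 3 (0x6F): reg=0xEE
Register before byte 4: 0xEE
After XOR with byte 0x05: 0xEB

Answer: 0xD1 0xA5 0x4D 0x9A 0x33 0x66 0xCC 0x9F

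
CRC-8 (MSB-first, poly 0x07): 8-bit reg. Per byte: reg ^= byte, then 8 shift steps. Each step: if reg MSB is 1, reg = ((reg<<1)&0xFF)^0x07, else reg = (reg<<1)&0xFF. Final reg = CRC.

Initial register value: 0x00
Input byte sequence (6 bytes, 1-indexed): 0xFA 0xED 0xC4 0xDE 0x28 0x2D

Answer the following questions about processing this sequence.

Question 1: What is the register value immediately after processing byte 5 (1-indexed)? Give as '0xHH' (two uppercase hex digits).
Answer: 0xDC

Derivation:
After byte 1 (0xFA): reg=0xE8
After byte 2 (0xED): reg=0x1B
After byte 3 (0xC4): reg=0x13
After byte 4 (0xDE): reg=0x6D
After byte 5 (0x28): reg=0xDC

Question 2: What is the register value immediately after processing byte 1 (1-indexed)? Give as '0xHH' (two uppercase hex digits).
After byte 1 (0xFA): reg=0xE8

Answer: 0xE8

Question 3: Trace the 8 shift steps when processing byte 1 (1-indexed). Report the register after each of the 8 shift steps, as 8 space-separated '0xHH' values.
Register before byte 1: 0x00
After XOR with byte 0xFA: 0xFA

Answer: 0xF3 0xE1 0xC5 0x8D 0x1D 0x3A 0x74 0xE8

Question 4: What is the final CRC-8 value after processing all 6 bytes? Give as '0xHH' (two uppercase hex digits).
Answer: 0xD9

Derivation:
After byte 1 (0xFA): reg=0xE8
After byte 2 (0xED): reg=0x1B
After byte 3 (0xC4): reg=0x13
After byte 4 (0xDE): reg=0x6D
After byte 5 (0x28): reg=0xDC
After byte 6 (0x2D): reg=0xD9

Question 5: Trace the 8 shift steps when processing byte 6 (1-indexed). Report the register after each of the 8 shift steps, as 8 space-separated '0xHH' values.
After byte 1 (0xFA): reg=0xE8
After byte 2 (0xED): reg=0x1B
After byte 3 (0xC4): reg=0x13
After byte 4 (0xDE): reg=0x6D
After byte 5 (0x28): reg=0xDC
Register before byte 6: 0xDC
After XOR with byte 0x2D: 0xF1

Answer: 0xE5 0xCD 0x9D 0x3D 0x7A 0xF4 0xEF 0xD9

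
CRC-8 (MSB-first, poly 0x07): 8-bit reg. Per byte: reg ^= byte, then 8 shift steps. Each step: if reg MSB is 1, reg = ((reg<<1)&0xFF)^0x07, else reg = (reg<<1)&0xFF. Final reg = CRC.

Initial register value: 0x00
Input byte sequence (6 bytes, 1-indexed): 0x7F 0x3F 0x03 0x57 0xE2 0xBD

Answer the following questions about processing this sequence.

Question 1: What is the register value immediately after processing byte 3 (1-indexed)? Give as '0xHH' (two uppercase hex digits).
After byte 1 (0x7F): reg=0x7A
After byte 2 (0x3F): reg=0xDC
After byte 3 (0x03): reg=0x13

Answer: 0x13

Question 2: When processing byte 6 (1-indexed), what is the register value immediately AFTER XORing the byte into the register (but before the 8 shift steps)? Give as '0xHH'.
Answer: 0x12

Derivation:
Register before byte 6: 0xAF
Byte 6: 0xBD
0xAF XOR 0xBD = 0x12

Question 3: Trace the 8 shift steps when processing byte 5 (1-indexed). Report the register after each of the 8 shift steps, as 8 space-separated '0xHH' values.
Answer: 0x72 0xE4 0xCF 0x99 0x35 0x6A 0xD4 0xAF

Derivation:
After byte 1 (0x7F): reg=0x7A
After byte 2 (0x3F): reg=0xDC
After byte 3 (0x03): reg=0x13
After byte 4 (0x57): reg=0xDB
Register before byte 5: 0xDB
After XOR with byte 0xE2: 0x39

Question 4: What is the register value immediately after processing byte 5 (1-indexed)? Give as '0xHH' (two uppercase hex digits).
Answer: 0xAF

Derivation:
After byte 1 (0x7F): reg=0x7A
After byte 2 (0x3F): reg=0xDC
After byte 3 (0x03): reg=0x13
After byte 4 (0x57): reg=0xDB
After byte 5 (0xE2): reg=0xAF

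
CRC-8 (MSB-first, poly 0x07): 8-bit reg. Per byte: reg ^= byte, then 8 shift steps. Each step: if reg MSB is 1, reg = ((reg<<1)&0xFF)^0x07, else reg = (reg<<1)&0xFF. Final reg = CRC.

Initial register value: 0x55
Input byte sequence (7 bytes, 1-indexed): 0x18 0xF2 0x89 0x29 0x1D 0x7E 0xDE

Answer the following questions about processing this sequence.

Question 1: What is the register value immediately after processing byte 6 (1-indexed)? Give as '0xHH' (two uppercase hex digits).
After byte 1 (0x18): reg=0xE4
After byte 2 (0xF2): reg=0x62
After byte 3 (0x89): reg=0x9F
After byte 4 (0x29): reg=0x0B
After byte 5 (0x1D): reg=0x62
After byte 6 (0x7E): reg=0x54

Answer: 0x54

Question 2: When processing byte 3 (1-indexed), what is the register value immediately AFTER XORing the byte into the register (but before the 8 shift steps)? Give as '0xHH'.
Answer: 0xEB

Derivation:
Register before byte 3: 0x62
Byte 3: 0x89
0x62 XOR 0x89 = 0xEB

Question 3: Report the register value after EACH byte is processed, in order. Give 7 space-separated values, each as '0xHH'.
0xE4 0x62 0x9F 0x0B 0x62 0x54 0xBF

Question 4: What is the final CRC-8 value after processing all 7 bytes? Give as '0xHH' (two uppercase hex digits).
After byte 1 (0x18): reg=0xE4
After byte 2 (0xF2): reg=0x62
After byte 3 (0x89): reg=0x9F
After byte 4 (0x29): reg=0x0B
After byte 5 (0x1D): reg=0x62
After byte 6 (0x7E): reg=0x54
After byte 7 (0xDE): reg=0xBF

Answer: 0xBF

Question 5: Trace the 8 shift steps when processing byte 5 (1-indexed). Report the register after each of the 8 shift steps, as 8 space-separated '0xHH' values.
Answer: 0x2C 0x58 0xB0 0x67 0xCE 0x9B 0x31 0x62

Derivation:
After byte 1 (0x18): reg=0xE4
After byte 2 (0xF2): reg=0x62
After byte 3 (0x89): reg=0x9F
After byte 4 (0x29): reg=0x0B
Register before byte 5: 0x0B
After XOR with byte 0x1D: 0x16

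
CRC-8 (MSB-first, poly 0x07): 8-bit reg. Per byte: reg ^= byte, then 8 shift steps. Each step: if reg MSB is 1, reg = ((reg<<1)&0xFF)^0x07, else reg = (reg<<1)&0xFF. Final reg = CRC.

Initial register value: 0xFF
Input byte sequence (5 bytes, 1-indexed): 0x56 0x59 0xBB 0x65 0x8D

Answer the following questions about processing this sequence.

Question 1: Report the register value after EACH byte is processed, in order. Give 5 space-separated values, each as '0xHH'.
0x56 0x2D 0xEB 0xA3 0xCA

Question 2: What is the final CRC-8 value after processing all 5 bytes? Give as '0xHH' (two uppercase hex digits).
Answer: 0xCA

Derivation:
After byte 1 (0x56): reg=0x56
After byte 2 (0x59): reg=0x2D
After byte 3 (0xBB): reg=0xEB
After byte 4 (0x65): reg=0xA3
After byte 5 (0x8D): reg=0xCA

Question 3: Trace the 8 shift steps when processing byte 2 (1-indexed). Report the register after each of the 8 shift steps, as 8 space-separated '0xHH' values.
Answer: 0x1E 0x3C 0x78 0xF0 0xE7 0xC9 0x95 0x2D

Derivation:
After byte 1 (0x56): reg=0x56
Register before byte 2: 0x56
After XOR with byte 0x59: 0x0F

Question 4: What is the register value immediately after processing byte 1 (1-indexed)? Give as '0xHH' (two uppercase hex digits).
After byte 1 (0x56): reg=0x56

Answer: 0x56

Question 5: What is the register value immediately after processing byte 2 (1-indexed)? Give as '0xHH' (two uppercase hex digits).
After byte 1 (0x56): reg=0x56
After byte 2 (0x59): reg=0x2D

Answer: 0x2D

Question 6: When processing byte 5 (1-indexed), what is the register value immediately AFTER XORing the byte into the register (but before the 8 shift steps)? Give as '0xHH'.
Register before byte 5: 0xA3
Byte 5: 0x8D
0xA3 XOR 0x8D = 0x2E

Answer: 0x2E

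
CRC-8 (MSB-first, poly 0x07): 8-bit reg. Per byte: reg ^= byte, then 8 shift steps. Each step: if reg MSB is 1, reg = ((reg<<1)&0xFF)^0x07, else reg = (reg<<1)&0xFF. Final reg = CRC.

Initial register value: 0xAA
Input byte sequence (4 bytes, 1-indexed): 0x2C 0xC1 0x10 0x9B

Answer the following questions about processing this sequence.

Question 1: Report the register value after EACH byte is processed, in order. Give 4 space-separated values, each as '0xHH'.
0x9B 0x81 0xFE 0x3C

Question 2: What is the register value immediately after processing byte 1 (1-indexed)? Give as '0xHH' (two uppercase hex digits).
After byte 1 (0x2C): reg=0x9B

Answer: 0x9B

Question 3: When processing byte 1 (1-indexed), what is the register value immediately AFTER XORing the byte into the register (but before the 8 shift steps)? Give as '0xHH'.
Answer: 0x86

Derivation:
Register before byte 1: 0xAA
Byte 1: 0x2C
0xAA XOR 0x2C = 0x86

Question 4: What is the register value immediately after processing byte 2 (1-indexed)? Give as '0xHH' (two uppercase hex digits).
Answer: 0x81

Derivation:
After byte 1 (0x2C): reg=0x9B
After byte 2 (0xC1): reg=0x81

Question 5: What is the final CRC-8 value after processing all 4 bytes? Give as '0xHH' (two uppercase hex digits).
After byte 1 (0x2C): reg=0x9B
After byte 2 (0xC1): reg=0x81
After byte 3 (0x10): reg=0xFE
After byte 4 (0x9B): reg=0x3C

Answer: 0x3C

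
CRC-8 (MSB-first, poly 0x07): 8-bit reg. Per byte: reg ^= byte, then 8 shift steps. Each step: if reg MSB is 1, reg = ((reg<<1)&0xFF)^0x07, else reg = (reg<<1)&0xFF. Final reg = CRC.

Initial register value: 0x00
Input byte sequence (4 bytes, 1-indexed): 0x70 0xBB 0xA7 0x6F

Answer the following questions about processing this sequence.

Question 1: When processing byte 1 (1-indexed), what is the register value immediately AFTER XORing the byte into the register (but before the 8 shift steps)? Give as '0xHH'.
Register before byte 1: 0x00
Byte 1: 0x70
0x00 XOR 0x70 = 0x70

Answer: 0x70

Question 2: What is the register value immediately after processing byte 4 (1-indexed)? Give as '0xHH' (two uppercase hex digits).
Answer: 0x4D

Derivation:
After byte 1 (0x70): reg=0x57
After byte 2 (0xBB): reg=0x8A
After byte 3 (0xA7): reg=0xC3
After byte 4 (0x6F): reg=0x4D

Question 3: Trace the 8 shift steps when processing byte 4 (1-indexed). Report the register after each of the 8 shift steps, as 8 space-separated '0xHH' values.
Answer: 0x5F 0xBE 0x7B 0xF6 0xEB 0xD1 0xA5 0x4D

Derivation:
After byte 1 (0x70): reg=0x57
After byte 2 (0xBB): reg=0x8A
After byte 3 (0xA7): reg=0xC3
Register before byte 4: 0xC3
After XOR with byte 0x6F: 0xAC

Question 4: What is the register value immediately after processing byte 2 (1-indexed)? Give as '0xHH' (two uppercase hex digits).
After byte 1 (0x70): reg=0x57
After byte 2 (0xBB): reg=0x8A

Answer: 0x8A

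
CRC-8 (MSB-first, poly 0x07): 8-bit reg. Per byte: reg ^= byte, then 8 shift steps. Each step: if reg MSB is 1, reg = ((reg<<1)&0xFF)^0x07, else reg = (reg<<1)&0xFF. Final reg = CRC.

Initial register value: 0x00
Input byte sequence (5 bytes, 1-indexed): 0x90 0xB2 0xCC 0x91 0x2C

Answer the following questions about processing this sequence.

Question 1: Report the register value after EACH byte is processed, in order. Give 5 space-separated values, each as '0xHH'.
0xF9 0xF6 0xA6 0x85 0x56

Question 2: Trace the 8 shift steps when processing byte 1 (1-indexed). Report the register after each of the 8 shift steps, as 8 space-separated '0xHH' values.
Answer: 0x27 0x4E 0x9C 0x3F 0x7E 0xFC 0xFF 0xF9

Derivation:
Register before byte 1: 0x00
After XOR with byte 0x90: 0x90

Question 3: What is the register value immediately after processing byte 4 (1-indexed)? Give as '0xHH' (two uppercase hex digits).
After byte 1 (0x90): reg=0xF9
After byte 2 (0xB2): reg=0xF6
After byte 3 (0xCC): reg=0xA6
After byte 4 (0x91): reg=0x85

Answer: 0x85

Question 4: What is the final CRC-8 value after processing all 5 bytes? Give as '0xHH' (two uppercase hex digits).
Answer: 0x56

Derivation:
After byte 1 (0x90): reg=0xF9
After byte 2 (0xB2): reg=0xF6
After byte 3 (0xCC): reg=0xA6
After byte 4 (0x91): reg=0x85
After byte 5 (0x2C): reg=0x56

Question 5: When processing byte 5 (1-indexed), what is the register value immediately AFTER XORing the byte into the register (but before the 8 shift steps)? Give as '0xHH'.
Answer: 0xA9

Derivation:
Register before byte 5: 0x85
Byte 5: 0x2C
0x85 XOR 0x2C = 0xA9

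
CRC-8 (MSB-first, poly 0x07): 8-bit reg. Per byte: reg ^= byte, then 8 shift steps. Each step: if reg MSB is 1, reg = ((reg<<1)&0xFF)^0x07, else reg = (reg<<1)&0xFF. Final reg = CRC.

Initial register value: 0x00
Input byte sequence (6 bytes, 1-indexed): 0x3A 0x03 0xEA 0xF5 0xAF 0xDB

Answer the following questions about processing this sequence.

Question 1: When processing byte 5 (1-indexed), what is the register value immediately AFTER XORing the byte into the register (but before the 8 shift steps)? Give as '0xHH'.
Register before byte 5: 0x8C
Byte 5: 0xAF
0x8C XOR 0xAF = 0x23

Answer: 0x23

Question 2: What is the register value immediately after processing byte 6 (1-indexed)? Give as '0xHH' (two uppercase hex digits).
After byte 1 (0x3A): reg=0xA6
After byte 2 (0x03): reg=0x72
After byte 3 (0xEA): reg=0xC1
After byte 4 (0xF5): reg=0x8C
After byte 5 (0xAF): reg=0xE9
After byte 6 (0xDB): reg=0x9E

Answer: 0x9E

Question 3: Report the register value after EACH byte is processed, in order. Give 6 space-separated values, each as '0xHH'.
0xA6 0x72 0xC1 0x8C 0xE9 0x9E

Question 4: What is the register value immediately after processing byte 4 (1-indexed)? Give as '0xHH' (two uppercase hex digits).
After byte 1 (0x3A): reg=0xA6
After byte 2 (0x03): reg=0x72
After byte 3 (0xEA): reg=0xC1
After byte 4 (0xF5): reg=0x8C

Answer: 0x8C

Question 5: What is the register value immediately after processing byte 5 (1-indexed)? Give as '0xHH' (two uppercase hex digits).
After byte 1 (0x3A): reg=0xA6
After byte 2 (0x03): reg=0x72
After byte 3 (0xEA): reg=0xC1
After byte 4 (0xF5): reg=0x8C
After byte 5 (0xAF): reg=0xE9

Answer: 0xE9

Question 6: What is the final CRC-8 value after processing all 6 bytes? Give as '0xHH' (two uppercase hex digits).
After byte 1 (0x3A): reg=0xA6
After byte 2 (0x03): reg=0x72
After byte 3 (0xEA): reg=0xC1
After byte 4 (0xF5): reg=0x8C
After byte 5 (0xAF): reg=0xE9
After byte 6 (0xDB): reg=0x9E

Answer: 0x9E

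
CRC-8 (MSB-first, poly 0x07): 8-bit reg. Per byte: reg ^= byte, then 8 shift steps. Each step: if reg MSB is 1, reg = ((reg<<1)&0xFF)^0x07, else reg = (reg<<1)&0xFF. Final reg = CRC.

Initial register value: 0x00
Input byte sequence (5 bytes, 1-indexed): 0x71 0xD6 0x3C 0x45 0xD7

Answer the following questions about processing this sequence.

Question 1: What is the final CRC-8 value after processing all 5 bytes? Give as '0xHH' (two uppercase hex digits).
Answer: 0x6F

Derivation:
After byte 1 (0x71): reg=0x50
After byte 2 (0xD6): reg=0x9B
After byte 3 (0x3C): reg=0x7C
After byte 4 (0x45): reg=0xAF
After byte 5 (0xD7): reg=0x6F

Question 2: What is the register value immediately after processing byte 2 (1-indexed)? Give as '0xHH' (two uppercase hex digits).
After byte 1 (0x71): reg=0x50
After byte 2 (0xD6): reg=0x9B

Answer: 0x9B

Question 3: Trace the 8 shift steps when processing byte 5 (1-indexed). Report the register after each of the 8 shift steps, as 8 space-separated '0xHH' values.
After byte 1 (0x71): reg=0x50
After byte 2 (0xD6): reg=0x9B
After byte 3 (0x3C): reg=0x7C
After byte 4 (0x45): reg=0xAF
Register before byte 5: 0xAF
After XOR with byte 0xD7: 0x78

Answer: 0xF0 0xE7 0xC9 0x95 0x2D 0x5A 0xB4 0x6F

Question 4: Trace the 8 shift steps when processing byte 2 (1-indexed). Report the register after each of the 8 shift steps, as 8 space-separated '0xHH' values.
After byte 1 (0x71): reg=0x50
Register before byte 2: 0x50
After XOR with byte 0xD6: 0x86

Answer: 0x0B 0x16 0x2C 0x58 0xB0 0x67 0xCE 0x9B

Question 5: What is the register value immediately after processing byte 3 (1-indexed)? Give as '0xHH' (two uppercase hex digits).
Answer: 0x7C

Derivation:
After byte 1 (0x71): reg=0x50
After byte 2 (0xD6): reg=0x9B
After byte 3 (0x3C): reg=0x7C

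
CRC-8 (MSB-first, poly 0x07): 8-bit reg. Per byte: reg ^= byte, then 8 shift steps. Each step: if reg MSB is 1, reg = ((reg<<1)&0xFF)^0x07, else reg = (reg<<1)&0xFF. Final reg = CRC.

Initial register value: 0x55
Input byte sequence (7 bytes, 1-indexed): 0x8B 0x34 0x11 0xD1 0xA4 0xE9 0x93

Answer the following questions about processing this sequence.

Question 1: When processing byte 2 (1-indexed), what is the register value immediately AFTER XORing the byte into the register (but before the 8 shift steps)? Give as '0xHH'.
Answer: 0x20

Derivation:
Register before byte 2: 0x14
Byte 2: 0x34
0x14 XOR 0x34 = 0x20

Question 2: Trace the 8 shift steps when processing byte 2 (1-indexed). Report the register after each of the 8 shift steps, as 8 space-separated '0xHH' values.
After byte 1 (0x8B): reg=0x14
Register before byte 2: 0x14
After XOR with byte 0x34: 0x20

Answer: 0x40 0x80 0x07 0x0E 0x1C 0x38 0x70 0xE0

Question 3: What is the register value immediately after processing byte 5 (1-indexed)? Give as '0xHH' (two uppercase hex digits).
After byte 1 (0x8B): reg=0x14
After byte 2 (0x34): reg=0xE0
After byte 3 (0x11): reg=0xD9
After byte 4 (0xD1): reg=0x38
After byte 5 (0xA4): reg=0xDD

Answer: 0xDD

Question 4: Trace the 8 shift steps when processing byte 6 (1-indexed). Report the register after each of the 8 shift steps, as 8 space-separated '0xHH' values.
After byte 1 (0x8B): reg=0x14
After byte 2 (0x34): reg=0xE0
After byte 3 (0x11): reg=0xD9
After byte 4 (0xD1): reg=0x38
After byte 5 (0xA4): reg=0xDD
Register before byte 6: 0xDD
After XOR with byte 0xE9: 0x34

Answer: 0x68 0xD0 0xA7 0x49 0x92 0x23 0x46 0x8C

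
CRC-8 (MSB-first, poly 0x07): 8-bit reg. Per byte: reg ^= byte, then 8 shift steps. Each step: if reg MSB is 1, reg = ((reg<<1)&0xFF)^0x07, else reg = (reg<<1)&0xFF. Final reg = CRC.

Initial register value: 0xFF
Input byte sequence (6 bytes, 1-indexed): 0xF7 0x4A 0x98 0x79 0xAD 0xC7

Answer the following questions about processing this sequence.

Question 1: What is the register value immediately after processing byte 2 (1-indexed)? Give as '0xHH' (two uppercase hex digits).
Answer: 0x59

Derivation:
After byte 1 (0xF7): reg=0x38
After byte 2 (0x4A): reg=0x59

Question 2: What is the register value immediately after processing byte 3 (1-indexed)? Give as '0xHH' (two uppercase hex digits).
After byte 1 (0xF7): reg=0x38
After byte 2 (0x4A): reg=0x59
After byte 3 (0x98): reg=0x49

Answer: 0x49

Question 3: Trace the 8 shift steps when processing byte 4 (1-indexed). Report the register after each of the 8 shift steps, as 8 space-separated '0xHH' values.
After byte 1 (0xF7): reg=0x38
After byte 2 (0x4A): reg=0x59
After byte 3 (0x98): reg=0x49
Register before byte 4: 0x49
After XOR with byte 0x79: 0x30

Answer: 0x60 0xC0 0x87 0x09 0x12 0x24 0x48 0x90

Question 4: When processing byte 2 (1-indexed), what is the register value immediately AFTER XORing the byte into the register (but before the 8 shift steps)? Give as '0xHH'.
Answer: 0x72

Derivation:
Register before byte 2: 0x38
Byte 2: 0x4A
0x38 XOR 0x4A = 0x72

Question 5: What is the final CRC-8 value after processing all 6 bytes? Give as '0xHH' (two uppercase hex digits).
After byte 1 (0xF7): reg=0x38
After byte 2 (0x4A): reg=0x59
After byte 3 (0x98): reg=0x49
After byte 4 (0x79): reg=0x90
After byte 5 (0xAD): reg=0xB3
After byte 6 (0xC7): reg=0x4B

Answer: 0x4B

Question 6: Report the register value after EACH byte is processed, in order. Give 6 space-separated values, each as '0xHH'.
0x38 0x59 0x49 0x90 0xB3 0x4B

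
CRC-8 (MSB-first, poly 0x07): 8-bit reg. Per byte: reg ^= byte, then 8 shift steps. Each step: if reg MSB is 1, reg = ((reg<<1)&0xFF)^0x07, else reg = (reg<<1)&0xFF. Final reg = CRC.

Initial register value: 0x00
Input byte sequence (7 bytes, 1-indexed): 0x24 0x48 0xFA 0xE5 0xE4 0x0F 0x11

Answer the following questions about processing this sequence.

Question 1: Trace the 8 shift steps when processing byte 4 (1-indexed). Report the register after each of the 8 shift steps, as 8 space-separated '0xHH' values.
Answer: 0x2C 0x58 0xB0 0x67 0xCE 0x9B 0x31 0x62

Derivation:
After byte 1 (0x24): reg=0xFC
After byte 2 (0x48): reg=0x05
After byte 3 (0xFA): reg=0xF3
Register before byte 4: 0xF3
After XOR with byte 0xE5: 0x16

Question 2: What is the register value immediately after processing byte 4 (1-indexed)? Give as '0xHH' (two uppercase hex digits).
After byte 1 (0x24): reg=0xFC
After byte 2 (0x48): reg=0x05
After byte 3 (0xFA): reg=0xF3
After byte 4 (0xE5): reg=0x62

Answer: 0x62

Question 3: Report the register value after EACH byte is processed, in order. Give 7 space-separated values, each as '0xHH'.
0xFC 0x05 0xF3 0x62 0x9B 0xE5 0xC2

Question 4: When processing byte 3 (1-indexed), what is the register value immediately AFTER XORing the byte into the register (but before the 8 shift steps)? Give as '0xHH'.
Answer: 0xFF

Derivation:
Register before byte 3: 0x05
Byte 3: 0xFA
0x05 XOR 0xFA = 0xFF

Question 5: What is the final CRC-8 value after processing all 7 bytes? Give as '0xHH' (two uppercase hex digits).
Answer: 0xC2

Derivation:
After byte 1 (0x24): reg=0xFC
After byte 2 (0x48): reg=0x05
After byte 3 (0xFA): reg=0xF3
After byte 4 (0xE5): reg=0x62
After byte 5 (0xE4): reg=0x9B
After byte 6 (0x0F): reg=0xE5
After byte 7 (0x11): reg=0xC2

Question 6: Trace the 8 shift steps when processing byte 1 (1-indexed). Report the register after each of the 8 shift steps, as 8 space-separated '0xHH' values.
Register before byte 1: 0x00
After XOR with byte 0x24: 0x24

Answer: 0x48 0x90 0x27 0x4E 0x9C 0x3F 0x7E 0xFC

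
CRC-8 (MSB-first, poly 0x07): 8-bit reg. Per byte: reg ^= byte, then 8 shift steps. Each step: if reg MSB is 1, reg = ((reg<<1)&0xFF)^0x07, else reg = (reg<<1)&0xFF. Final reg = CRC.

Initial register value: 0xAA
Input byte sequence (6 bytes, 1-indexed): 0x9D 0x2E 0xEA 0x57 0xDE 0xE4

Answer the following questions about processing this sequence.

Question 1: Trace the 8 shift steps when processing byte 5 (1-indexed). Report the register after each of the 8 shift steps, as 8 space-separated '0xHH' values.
After byte 1 (0x9D): reg=0x85
After byte 2 (0x2E): reg=0x58
After byte 3 (0xEA): reg=0x17
After byte 4 (0x57): reg=0xC7
Register before byte 5: 0xC7
After XOR with byte 0xDE: 0x19

Answer: 0x32 0x64 0xC8 0x97 0x29 0x52 0xA4 0x4F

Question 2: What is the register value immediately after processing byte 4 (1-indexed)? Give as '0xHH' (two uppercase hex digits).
After byte 1 (0x9D): reg=0x85
After byte 2 (0x2E): reg=0x58
After byte 3 (0xEA): reg=0x17
After byte 4 (0x57): reg=0xC7

Answer: 0xC7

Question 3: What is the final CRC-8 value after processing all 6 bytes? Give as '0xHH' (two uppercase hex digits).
Answer: 0x58

Derivation:
After byte 1 (0x9D): reg=0x85
After byte 2 (0x2E): reg=0x58
After byte 3 (0xEA): reg=0x17
After byte 4 (0x57): reg=0xC7
After byte 5 (0xDE): reg=0x4F
After byte 6 (0xE4): reg=0x58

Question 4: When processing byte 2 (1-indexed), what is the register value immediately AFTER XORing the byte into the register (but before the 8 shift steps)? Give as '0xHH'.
Answer: 0xAB

Derivation:
Register before byte 2: 0x85
Byte 2: 0x2E
0x85 XOR 0x2E = 0xAB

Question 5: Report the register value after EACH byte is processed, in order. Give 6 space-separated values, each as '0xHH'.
0x85 0x58 0x17 0xC7 0x4F 0x58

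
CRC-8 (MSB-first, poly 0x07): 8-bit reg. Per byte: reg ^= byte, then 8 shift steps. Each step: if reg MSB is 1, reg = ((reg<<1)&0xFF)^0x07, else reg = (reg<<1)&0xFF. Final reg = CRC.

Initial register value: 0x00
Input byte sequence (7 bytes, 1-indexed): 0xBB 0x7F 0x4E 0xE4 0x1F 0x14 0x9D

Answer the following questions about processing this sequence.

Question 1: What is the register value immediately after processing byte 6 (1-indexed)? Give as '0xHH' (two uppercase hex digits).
Answer: 0x11

Derivation:
After byte 1 (0xBB): reg=0x28
After byte 2 (0x7F): reg=0xA2
After byte 3 (0x4E): reg=0x8A
After byte 4 (0xE4): reg=0x0D
After byte 5 (0x1F): reg=0x7E
After byte 6 (0x14): reg=0x11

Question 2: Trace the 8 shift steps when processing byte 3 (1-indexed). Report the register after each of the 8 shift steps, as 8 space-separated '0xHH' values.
After byte 1 (0xBB): reg=0x28
After byte 2 (0x7F): reg=0xA2
Register before byte 3: 0xA2
After XOR with byte 0x4E: 0xEC

Answer: 0xDF 0xB9 0x75 0xEA 0xD3 0xA1 0x45 0x8A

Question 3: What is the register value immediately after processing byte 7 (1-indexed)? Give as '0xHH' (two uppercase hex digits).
After byte 1 (0xBB): reg=0x28
After byte 2 (0x7F): reg=0xA2
After byte 3 (0x4E): reg=0x8A
After byte 4 (0xE4): reg=0x0D
After byte 5 (0x1F): reg=0x7E
After byte 6 (0x14): reg=0x11
After byte 7 (0x9D): reg=0xAD

Answer: 0xAD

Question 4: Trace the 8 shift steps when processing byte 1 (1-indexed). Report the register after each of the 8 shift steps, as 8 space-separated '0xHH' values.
Register before byte 1: 0x00
After XOR with byte 0xBB: 0xBB

Answer: 0x71 0xE2 0xC3 0x81 0x05 0x0A 0x14 0x28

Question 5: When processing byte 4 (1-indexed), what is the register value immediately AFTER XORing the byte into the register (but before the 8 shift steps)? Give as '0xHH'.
Answer: 0x6E

Derivation:
Register before byte 4: 0x8A
Byte 4: 0xE4
0x8A XOR 0xE4 = 0x6E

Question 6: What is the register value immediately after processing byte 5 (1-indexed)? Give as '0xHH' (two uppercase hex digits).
After byte 1 (0xBB): reg=0x28
After byte 2 (0x7F): reg=0xA2
After byte 3 (0x4E): reg=0x8A
After byte 4 (0xE4): reg=0x0D
After byte 5 (0x1F): reg=0x7E

Answer: 0x7E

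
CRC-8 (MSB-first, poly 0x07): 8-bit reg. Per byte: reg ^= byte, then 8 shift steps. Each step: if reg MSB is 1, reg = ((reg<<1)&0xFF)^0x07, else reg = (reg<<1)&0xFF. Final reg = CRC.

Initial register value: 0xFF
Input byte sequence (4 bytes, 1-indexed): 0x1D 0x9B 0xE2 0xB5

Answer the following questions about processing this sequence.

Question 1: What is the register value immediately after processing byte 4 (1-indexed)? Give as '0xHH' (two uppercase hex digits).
After byte 1 (0x1D): reg=0xA0
After byte 2 (0x9B): reg=0xA1
After byte 3 (0xE2): reg=0xCE
After byte 4 (0xB5): reg=0x66

Answer: 0x66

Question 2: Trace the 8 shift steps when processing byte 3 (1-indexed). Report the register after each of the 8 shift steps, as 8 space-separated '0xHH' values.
After byte 1 (0x1D): reg=0xA0
After byte 2 (0x9B): reg=0xA1
Register before byte 3: 0xA1
After XOR with byte 0xE2: 0x43

Answer: 0x86 0x0B 0x16 0x2C 0x58 0xB0 0x67 0xCE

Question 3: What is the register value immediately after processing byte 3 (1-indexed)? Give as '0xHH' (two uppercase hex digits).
After byte 1 (0x1D): reg=0xA0
After byte 2 (0x9B): reg=0xA1
After byte 3 (0xE2): reg=0xCE

Answer: 0xCE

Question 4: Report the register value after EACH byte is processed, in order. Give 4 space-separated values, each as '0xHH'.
0xA0 0xA1 0xCE 0x66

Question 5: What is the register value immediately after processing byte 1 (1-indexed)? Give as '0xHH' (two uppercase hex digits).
Answer: 0xA0

Derivation:
After byte 1 (0x1D): reg=0xA0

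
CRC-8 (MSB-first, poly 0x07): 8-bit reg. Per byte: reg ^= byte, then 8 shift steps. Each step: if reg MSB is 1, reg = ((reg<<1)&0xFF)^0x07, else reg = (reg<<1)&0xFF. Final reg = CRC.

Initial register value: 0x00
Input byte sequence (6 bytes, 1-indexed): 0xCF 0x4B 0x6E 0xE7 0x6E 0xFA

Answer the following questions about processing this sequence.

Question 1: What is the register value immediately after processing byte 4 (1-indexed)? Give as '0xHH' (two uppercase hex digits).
Answer: 0x8A

Derivation:
After byte 1 (0xCF): reg=0x63
After byte 2 (0x4B): reg=0xD8
After byte 3 (0x6E): reg=0x0B
After byte 4 (0xE7): reg=0x8A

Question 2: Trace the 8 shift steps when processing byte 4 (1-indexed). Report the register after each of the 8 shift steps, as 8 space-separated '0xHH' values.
Answer: 0xDF 0xB9 0x75 0xEA 0xD3 0xA1 0x45 0x8A

Derivation:
After byte 1 (0xCF): reg=0x63
After byte 2 (0x4B): reg=0xD8
After byte 3 (0x6E): reg=0x0B
Register before byte 4: 0x0B
After XOR with byte 0xE7: 0xEC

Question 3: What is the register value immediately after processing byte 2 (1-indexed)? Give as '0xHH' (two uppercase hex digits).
After byte 1 (0xCF): reg=0x63
After byte 2 (0x4B): reg=0xD8

Answer: 0xD8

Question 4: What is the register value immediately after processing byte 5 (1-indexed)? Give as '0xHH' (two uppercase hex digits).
After byte 1 (0xCF): reg=0x63
After byte 2 (0x4B): reg=0xD8
After byte 3 (0x6E): reg=0x0B
After byte 4 (0xE7): reg=0x8A
After byte 5 (0x6E): reg=0xB2

Answer: 0xB2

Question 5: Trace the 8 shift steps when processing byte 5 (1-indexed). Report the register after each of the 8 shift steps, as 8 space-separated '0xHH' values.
After byte 1 (0xCF): reg=0x63
After byte 2 (0x4B): reg=0xD8
After byte 3 (0x6E): reg=0x0B
After byte 4 (0xE7): reg=0x8A
Register before byte 5: 0x8A
After XOR with byte 0x6E: 0xE4

Answer: 0xCF 0x99 0x35 0x6A 0xD4 0xAF 0x59 0xB2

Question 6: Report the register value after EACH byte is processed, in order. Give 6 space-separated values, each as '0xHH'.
0x63 0xD8 0x0B 0x8A 0xB2 0xFF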